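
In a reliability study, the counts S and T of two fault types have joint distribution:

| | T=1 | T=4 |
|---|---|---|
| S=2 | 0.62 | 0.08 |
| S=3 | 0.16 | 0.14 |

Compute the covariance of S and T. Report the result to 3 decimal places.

0.222

E[S] = 2.3,  E[T] = 1.66
E[ST] = 4.04
Cov(S,T) = E[ST] − E[S]E[T] = 4.04 − (2.3)(1.66) = 0.222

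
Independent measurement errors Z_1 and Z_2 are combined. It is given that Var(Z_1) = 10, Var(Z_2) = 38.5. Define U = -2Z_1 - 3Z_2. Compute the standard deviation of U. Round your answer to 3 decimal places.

By independence, Var(U) = (-2)²Var(Z_1) + (-3)²Var(Z_2)
= (-2)²·10 + (-3)²·38.5 = 386.5
SD(U) = √386.5 ≈ 19.660

19.660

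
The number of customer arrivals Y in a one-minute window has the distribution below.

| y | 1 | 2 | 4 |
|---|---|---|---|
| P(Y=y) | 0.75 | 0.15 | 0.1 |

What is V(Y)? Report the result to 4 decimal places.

E[Y] = (1)(0.75) + (2)(0.15) + (4)(0.1) = 1.45
E[Y²] = (1)²(0.75) + (2)²(0.15) + (4)²(0.1) = 2.95
V(Y) = E[Y²] − (E[Y])² = 2.95 − (1.45)² = 0.8475

0.8475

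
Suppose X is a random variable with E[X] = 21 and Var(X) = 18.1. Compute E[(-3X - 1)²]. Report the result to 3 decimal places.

E[-3X - 1] = -3·21 − 1 = -64
Var(-3X - 1) = (-3)²·18.1 = 162.9
E[(-3X - 1)²] = Var((-3X - 1)) + (E[(-3X - 1)])² = 162.9 + (-64)² = 4258.9

4258.900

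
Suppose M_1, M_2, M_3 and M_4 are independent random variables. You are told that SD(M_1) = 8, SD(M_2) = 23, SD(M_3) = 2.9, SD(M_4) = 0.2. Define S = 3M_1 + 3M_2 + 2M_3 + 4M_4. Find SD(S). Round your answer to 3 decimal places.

Var(M_1) = 64, Var(M_2) = 529, Var(M_3) = 8.41, Var(M_4) = 0.04
By independence, Var(S) = (3)²Var(M_1) + (3)²Var(M_2) + (2)²Var(M_3) + (4)²Var(M_4)
= (3)²·64 + (3)²·529 + (2)²·8.41 + (4)²·0.04 = 5371.28
SD(S) = √5371.28 ≈ 73.289

73.289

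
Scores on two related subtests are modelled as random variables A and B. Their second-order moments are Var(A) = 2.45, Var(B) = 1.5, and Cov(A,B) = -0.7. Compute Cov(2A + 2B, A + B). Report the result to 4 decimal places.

5.1000

Cov(2A + 2B, A + B) = (2)(1)Var(A) + (2)(1)Var(B) + [(2)(1) + (2)(1)]Cov(A,B)
= 2·2.45 + 2·1.5 + 4·-0.7 = 5.1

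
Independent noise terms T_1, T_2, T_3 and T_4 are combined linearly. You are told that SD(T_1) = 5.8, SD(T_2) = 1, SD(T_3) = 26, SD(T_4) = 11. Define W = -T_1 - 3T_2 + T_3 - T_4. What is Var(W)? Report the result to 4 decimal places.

Var(T_1) = 33.64, Var(T_2) = 1, Var(T_3) = 676, Var(T_4) = 121
By independence, Var(W) = (-1)²Var(T_1) + (-3)²Var(T_2) + (1)²Var(T_3) + (-1)²Var(T_4)
= (-1)²·33.64 + (-3)²·1 + (1)²·676 + (-1)²·121 = 839.64

839.6400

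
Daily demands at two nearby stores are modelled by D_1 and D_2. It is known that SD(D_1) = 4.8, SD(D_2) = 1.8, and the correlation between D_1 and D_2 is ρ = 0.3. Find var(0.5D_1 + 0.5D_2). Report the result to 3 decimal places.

7.866

var(D_1) = (4.8)² = 23.04;  var(D_2) = (1.8)² = 3.24
Cov(D_1,D_2) = ρ·SD(D_1)·SD(D_2) = 0.3·4.8·1.8 = 2.592
var(0.5D_1 + 0.5D_2) = (0.5)²·var(D_1) + (0.5)²·var(D_2) + 2·(0.5)·(0.5)·Cov(D_1,D_2)
= 0.25·23.04 + 0.25·3.24 + 0.5·2.592 = 7.866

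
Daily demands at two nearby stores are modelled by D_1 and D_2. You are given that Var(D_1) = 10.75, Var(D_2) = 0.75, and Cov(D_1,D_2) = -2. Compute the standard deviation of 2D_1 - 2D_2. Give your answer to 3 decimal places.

7.874

Var(2D_1 - 2D_2) = (2)²·Var(D_1) + (-2)²·Var(D_2) + 2·(2)·(-2)·Cov(D_1,D_2)
= 4·10.75 + 4·0.75 + -8·-2 = 62
SD(2D_1 - 2D_2) = √62 ≈ 7.874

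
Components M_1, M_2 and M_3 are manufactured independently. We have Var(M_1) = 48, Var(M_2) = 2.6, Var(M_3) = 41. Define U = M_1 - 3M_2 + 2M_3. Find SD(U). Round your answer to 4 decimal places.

15.3428

By independence, Var(U) = (1)²Var(M_1) + (-3)²Var(M_2) + (2)²Var(M_3)
= (1)²·48 + (-3)²·2.6 + (2)²·41 = 235.4
SD(U) = √235.4 ≈ 15.3428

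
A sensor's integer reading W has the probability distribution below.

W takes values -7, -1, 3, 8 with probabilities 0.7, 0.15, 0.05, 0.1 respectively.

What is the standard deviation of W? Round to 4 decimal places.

4.9487

E[W] = (-7)(0.7) + (-1)(0.15) + (3)(0.05) + (8)(0.1) = -4.1
E[W²] = (-7)²(0.7) + (-1)²(0.15) + (3)²(0.05) + (8)²(0.1) = 41.3
var(W) = E[W²] − (E[W])² = 41.3 − (-4.1)² = 24.49
SD(W) = √24.49 ≈ 4.9487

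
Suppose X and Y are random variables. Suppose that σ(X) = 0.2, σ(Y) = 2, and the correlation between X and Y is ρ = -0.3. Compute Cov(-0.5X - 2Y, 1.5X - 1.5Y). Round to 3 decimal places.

12.240

var(X) = (0.2)² = 0.04;  var(Y) = (2)² = 4
Cov(X,Y) = ρ·σ(X)·σ(Y) = -0.3·0.2·2 = -0.12
Cov(-0.5X - 2Y, 1.5X - 1.5Y) = (-0.5)(1.5)var(X) + (-2)(-1.5)var(Y) + [(-0.5)(-1.5) + (-2)(1.5)]Cov(X,Y)
= -0.75·0.04 + 3·4 + -2.25·-0.12 = 12.24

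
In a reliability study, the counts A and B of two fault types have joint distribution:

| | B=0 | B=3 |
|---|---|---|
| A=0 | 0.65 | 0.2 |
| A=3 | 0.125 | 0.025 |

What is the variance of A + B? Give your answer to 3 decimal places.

2.559

E[A] = 0.45,  E[B] = 0.675,  E[AB] = 0.225
Var(A) = 1.35 − (0.45)² = 1.1475;  Var(B) = 2.025 − (0.675)² = 1.569375
Cov(A,B) = 0.225 − (0.45)(0.675) = -0.07875
Var(A + B) = (1)²·1.1475 + (1)²·1.569375 + 2·(1)·(1)·-0.07875 = 2.559375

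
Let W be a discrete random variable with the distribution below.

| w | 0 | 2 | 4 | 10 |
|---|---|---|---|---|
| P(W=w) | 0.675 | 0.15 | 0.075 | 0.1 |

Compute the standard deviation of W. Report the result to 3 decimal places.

3.040

E[W] = (0)(0.675) + (2)(0.15) + (4)(0.075) + (10)(0.1) = 1.6
E[W²] = (0)²(0.675) + (2)²(0.15) + (4)²(0.075) + (10)²(0.1) = 11.8
var(W) = E[W²] − (E[W])² = 11.8 − (1.6)² = 9.24
SD(W) = √9.24 ≈ 3.040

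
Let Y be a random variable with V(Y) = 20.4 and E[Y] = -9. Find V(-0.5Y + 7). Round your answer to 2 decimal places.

V(-0.5Y + 7) = (-0.5)²·V(Y) = 0.25·20.4 = 5.1

5.10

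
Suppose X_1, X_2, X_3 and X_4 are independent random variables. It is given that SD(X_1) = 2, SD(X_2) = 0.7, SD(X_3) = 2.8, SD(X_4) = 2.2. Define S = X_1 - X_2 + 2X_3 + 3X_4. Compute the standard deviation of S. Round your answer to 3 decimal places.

8.911

Var(X_1) = 4, Var(X_2) = 0.49, Var(X_3) = 7.84, Var(X_4) = 4.84
By independence, Var(S) = (1)²Var(X_1) + (-1)²Var(X_2) + (2)²Var(X_3) + (3)²Var(X_4)
= (1)²·4 + (-1)²·0.49 + (2)²·7.84 + (3)²·4.84 = 79.41
SD(S) = √79.41 ≈ 8.911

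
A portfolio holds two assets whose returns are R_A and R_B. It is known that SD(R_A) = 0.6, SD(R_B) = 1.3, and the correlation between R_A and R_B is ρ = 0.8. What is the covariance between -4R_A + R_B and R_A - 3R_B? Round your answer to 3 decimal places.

1.602

Var(R_A) = (0.6)² = 0.36;  Var(R_B) = (1.3)² = 1.69
Cov(R_A,R_B) = ρ·SD(R_A)·SD(R_B) = 0.8·0.6·1.3 = 0.624
Cov(-4R_A + R_B, R_A - 3R_B) = (-4)(1)Var(R_A) + (1)(-3)Var(R_B) + [(-4)(-3) + (1)(1)]Cov(R_A,R_B)
= -4·0.36 + -3·1.69 + 13·0.624 = 1.602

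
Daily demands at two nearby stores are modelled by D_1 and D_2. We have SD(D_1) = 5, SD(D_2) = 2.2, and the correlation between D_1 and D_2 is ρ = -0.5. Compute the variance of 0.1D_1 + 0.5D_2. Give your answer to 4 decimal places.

Var(D_1) = (5)² = 25;  Var(D_2) = (2.2)² = 4.84
Cov(D_1,D_2) = ρ·SD(D_1)·SD(D_2) = -0.5·5·2.2 = -5.5
Var(0.1D_1 + 0.5D_2) = (0.1)²·Var(D_1) + (0.5)²·Var(D_2) + 2·(0.1)·(0.5)·Cov(D_1,D_2)
= 0.01·25 + 0.25·4.84 + 0.1·-5.5 = 0.91

0.9100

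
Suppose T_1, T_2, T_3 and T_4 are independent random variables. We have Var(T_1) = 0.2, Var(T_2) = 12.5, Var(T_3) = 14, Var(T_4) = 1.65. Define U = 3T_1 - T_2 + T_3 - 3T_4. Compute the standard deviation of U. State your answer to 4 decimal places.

6.5689

By independence, Var(U) = (3)²Var(T_1) + (-1)²Var(T_2) + (1)²Var(T_3) + (-3)²Var(T_4)
= (3)²·0.2 + (-1)²·12.5 + (1)²·14 + (-3)²·1.65 = 43.15
SD(U) = √43.15 ≈ 6.5689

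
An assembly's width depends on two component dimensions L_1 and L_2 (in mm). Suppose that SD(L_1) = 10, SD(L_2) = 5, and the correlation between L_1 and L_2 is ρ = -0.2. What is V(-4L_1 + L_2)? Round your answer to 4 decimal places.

V(L_1) = (10)² = 100;  V(L_2) = (5)² = 25
Cov(L_1,L_2) = ρ·SD(L_1)·SD(L_2) = -0.2·10·5 = -10
V(-4L_1 + L_2) = (-4)²·V(L_1) + (1)²·V(L_2) + 2·(-4)·(1)·Cov(L_1,L_2)
= 16·100 + 1·25 + -8·-10 = 1705

1705.0000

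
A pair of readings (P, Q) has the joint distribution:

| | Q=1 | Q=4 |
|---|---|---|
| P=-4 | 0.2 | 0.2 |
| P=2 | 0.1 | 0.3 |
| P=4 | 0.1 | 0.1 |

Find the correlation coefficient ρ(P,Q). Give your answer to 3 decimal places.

0.122

E[P] = 0,  E[Q] = 2.8
E[PQ] = 0.6
Cov(P,Q) = E[PQ] − E[P]E[Q] = 0.6 − (0)(2.8) = 0.6
Var(P) = 11.2,  Var(Q) = 2.16
ρ = 0.6 / √(11.2·2.16) ≈ 0.122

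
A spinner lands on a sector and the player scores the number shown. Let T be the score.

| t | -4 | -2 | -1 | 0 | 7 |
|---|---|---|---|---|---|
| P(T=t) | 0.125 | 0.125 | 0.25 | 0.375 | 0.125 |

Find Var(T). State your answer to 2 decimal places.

E[T] = (-4)(0.125) + (-2)(0.125) + (-1)(0.25) + (0)(0.375) + (7)(0.125) = -0.125
E[T²] = (-4)²(0.125) + (-2)²(0.125) + (-1)²(0.25) + (0)²(0.375) + (7)²(0.125) = 8.875
Var(T) = E[T²] − (E[T])² = 8.875 − (-0.125)² = 8.859375

8.86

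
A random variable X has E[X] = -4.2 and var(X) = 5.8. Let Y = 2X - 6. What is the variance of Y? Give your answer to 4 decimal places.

var(2X - 6) = (2)²·var(X) = 4·5.8 = 23.2

23.2000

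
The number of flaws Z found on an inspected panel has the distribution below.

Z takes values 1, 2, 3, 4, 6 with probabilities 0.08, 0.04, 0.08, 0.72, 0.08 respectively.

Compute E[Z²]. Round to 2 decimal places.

E[Z²] = (1)²(0.08) + (2)²(0.04) + (3)²(0.08) + (4)²(0.72) + (6)²(0.08) = 15.36

15.36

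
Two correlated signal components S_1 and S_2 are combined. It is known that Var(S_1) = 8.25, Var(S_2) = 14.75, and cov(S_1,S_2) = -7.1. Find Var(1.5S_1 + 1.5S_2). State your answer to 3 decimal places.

Var(1.5S_1 + 1.5S_2) = (1.5)²·Var(S_1) + (1.5)²·Var(S_2) + 2·(1.5)·(1.5)·cov(S_1,S_2)
= 2.25·8.25 + 2.25·14.75 + 4.5·-7.1 = 19.8

19.800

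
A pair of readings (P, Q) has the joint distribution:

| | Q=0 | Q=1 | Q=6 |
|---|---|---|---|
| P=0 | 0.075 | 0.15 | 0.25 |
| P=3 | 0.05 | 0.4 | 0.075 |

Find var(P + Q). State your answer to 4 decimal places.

E[P] = 1.575,  E[Q] = 2.5,  E[PQ] = 2.55
var(P) = 4.725 − (1.575)² = 2.244375;  var(Q) = 12.25 − (2.5)² = 6
Cov(P,Q) = 2.55 − (1.575)(2.5) = -1.3875
var(P + Q) = (1)²·2.244375 + (1)²·6 + 2·(1)·(1)·-1.3875 = 5.469375

5.4694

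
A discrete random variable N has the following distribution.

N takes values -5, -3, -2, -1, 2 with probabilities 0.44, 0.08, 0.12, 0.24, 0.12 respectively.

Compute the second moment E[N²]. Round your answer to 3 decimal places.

12.920

E[N²] = (-5)²(0.44) + (-3)²(0.08) + (-2)²(0.12) + (-1)²(0.24) + (2)²(0.12) = 12.92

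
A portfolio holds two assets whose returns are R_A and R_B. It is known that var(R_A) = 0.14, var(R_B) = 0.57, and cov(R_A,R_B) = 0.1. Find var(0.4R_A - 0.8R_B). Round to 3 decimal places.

0.323

var(0.4R_A - 0.8R_B) = (0.4)²·var(R_A) + (-0.8)²·var(R_B) + 2·(0.4)·(-0.8)·cov(R_A,R_B)
= 0.16·0.14 + 0.64·0.57 + -0.64·0.1 = 0.3232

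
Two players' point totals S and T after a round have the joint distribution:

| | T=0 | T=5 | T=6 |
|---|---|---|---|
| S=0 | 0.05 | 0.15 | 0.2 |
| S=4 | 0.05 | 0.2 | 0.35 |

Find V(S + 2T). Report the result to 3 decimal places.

E[S] = 2.4,  E[T] = 5.05,  E[ST] = 12.4
V(S) = 9.6 − (2.4)² = 3.84;  V(T) = 28.55 − (5.05)² = 3.0475
cov(S,T) = 12.4 − (2.4)(5.05) = 0.28
V(S + 2T) = (1)²·3.84 + (2)²·3.0475 + 2·(1)·(2)·0.28 = 17.15

17.150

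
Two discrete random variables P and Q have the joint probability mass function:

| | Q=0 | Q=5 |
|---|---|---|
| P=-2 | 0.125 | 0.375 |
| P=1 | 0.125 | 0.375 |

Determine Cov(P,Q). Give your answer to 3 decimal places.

0.000

E[P] = -0.5,  E[Q] = 3.75
E[PQ] = -1.875
Cov(P,Q) = E[PQ] − E[P]E[Q] = -1.875 − (-0.5)(3.75) = 0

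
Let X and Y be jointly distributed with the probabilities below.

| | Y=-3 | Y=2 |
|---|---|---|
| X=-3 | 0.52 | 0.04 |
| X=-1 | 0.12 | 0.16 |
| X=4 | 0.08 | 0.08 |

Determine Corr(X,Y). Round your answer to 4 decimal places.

0.3682

E[X] = -1.32,  E[Y] = -1.6
E[XY] = 4.16
Cov(X,Y) = E[XY] − E[X]E[Y] = 4.16 − (-1.32)(-1.6) = 2.048
var(X) = 6.1376,  var(Y) = 5.04
ρ = 2.048 / √(6.1376·5.04) ≈ 0.3682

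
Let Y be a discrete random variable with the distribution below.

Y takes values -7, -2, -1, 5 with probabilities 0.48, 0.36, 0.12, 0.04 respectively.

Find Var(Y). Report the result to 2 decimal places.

10.08

E[Y] = (-7)(0.48) + (-2)(0.36) + (-1)(0.12) + (5)(0.04) = -4
E[Y²] = (-7)²(0.48) + (-2)²(0.36) + (-1)²(0.12) + (5)²(0.04) = 26.08
Var(Y) = E[Y²] − (E[Y])² = 26.08 − (-4)² = 10.08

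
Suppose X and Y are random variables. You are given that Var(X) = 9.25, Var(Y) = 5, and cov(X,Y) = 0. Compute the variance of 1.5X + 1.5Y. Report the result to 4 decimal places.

32.0625

Var(1.5X + 1.5Y) = (1.5)²·Var(X) + (1.5)²·Var(Y) + 2·(1.5)·(1.5)·cov(X,Y)
= 2.25·9.25 + 2.25·5 + 4.5·0 = 32.0625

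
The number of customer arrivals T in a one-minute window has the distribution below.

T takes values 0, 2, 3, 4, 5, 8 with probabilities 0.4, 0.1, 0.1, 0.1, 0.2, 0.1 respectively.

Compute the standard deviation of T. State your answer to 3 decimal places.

2.648

E[T] = (0)(0.4) + (2)(0.1) + (3)(0.1) + (4)(0.1) + (5)(0.2) + (8)(0.1) = 2.7
E[T²] = (0)²(0.4) + (2)²(0.1) + (3)²(0.1) + (4)²(0.1) + (5)²(0.2) + (8)²(0.1) = 14.3
var(T) = E[T²] − (E[T])² = 14.3 − (2.7)² = 7.01
σ(T) = √7.01 ≈ 2.648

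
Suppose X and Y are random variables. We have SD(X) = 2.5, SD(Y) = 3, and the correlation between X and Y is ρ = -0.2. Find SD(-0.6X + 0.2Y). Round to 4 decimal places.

var(X) = (2.5)² = 6.25;  var(Y) = (3)² = 9
cov(X,Y) = ρ·SD(X)·SD(Y) = -0.2·2.5·3 = -1.5
var(-0.6X + 0.2Y) = (-0.6)²·var(X) + (0.2)²·var(Y) + 2·(-0.6)·(0.2)·cov(X,Y)
= 0.36·6.25 + 0.04·9 + -0.24·-1.5 = 2.97
SD(-0.6X + 0.2Y) = √2.97 ≈ 1.7234

1.7234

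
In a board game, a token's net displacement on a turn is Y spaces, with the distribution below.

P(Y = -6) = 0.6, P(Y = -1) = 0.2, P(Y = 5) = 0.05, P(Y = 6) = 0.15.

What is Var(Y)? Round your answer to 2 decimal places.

21.43

E[Y] = (-6)(0.6) + (-1)(0.2) + (5)(0.05) + (6)(0.15) = -2.65
E[Y²] = (-6)²(0.6) + (-1)²(0.2) + (5)²(0.05) + (6)²(0.15) = 28.45
Var(Y) = E[Y²] − (E[Y])² = 28.45 − (-2.65)² = 21.4275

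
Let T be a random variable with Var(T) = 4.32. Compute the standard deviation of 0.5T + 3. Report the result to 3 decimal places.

1.039

Var(0.5T + 3) = (0.5)²·4.32 = 1.08
sd(0.5T + 3) = √1.08 ≈ 1.039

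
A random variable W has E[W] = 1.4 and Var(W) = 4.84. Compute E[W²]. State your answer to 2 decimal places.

6.80

E[W²] = Var(W) + (E[W])² = 4.84 + (1.4)² = 6.8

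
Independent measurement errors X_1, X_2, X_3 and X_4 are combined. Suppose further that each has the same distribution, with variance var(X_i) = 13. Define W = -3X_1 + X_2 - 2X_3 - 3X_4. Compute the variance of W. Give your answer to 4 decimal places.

299.0000

By independence, var(W) = (-3)²var(X_1) + (1)²var(X_2) + (-2)²var(X_3) + (-3)²var(X_4)
= (-3)²·13 + (1)²·13 + (-2)²·13 + (-3)²·13 = 299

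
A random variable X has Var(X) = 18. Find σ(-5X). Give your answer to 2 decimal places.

Var(-5X) = (-5)²·18 = 450
σ(-5X) = √450 ≈ 21.21

21.21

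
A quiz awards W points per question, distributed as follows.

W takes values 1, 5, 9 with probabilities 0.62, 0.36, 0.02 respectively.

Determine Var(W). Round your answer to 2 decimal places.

4.48

E[W] = (1)(0.62) + (5)(0.36) + (9)(0.02) = 2.6
E[W²] = (1)²(0.62) + (5)²(0.36) + (9)²(0.02) = 11.24
Var(W) = E[W²] − (E[W])² = 11.24 − (2.6)² = 4.48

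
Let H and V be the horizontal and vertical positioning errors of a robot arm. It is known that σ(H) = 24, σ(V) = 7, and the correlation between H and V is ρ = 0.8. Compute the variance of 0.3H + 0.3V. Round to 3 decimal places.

80.442

Var(H) = (24)² = 576;  Var(V) = (7)² = 49
Cov(H,V) = ρ·σ(H)·σ(V) = 0.8·24·7 = 134.4
Var(0.3H + 0.3V) = (0.3)²·Var(H) + (0.3)²·Var(V) + 2·(0.3)·(0.3)·Cov(H,V)
= 0.09·576 + 0.09·49 + 0.18·134.4 = 80.442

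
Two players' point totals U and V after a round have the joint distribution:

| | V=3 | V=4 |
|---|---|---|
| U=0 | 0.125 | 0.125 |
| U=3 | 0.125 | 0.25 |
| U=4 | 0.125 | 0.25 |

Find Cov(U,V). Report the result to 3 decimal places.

0.109

E[U] = 2.625,  E[V] = 3.625
E[UV] = 9.625
Cov(U,V) = E[UV] − E[U]E[V] = 9.625 − (2.625)(3.625) = 0.109375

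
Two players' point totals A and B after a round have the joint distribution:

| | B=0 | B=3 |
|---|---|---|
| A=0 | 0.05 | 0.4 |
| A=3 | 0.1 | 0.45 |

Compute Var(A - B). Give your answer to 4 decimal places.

3.6900

E[A] = 1.65,  E[B] = 2.55,  E[AB] = 4.05
Var(A) = 4.95 − (1.65)² = 2.2275;  Var(B) = 7.65 − (2.55)² = 1.1475
cov(A,B) = 4.05 − (1.65)(2.55) = -0.1575
Var(A - B) = (1)²·2.2275 + (-1)²·1.1475 + 2·(1)·(-1)·-0.1575 = 3.69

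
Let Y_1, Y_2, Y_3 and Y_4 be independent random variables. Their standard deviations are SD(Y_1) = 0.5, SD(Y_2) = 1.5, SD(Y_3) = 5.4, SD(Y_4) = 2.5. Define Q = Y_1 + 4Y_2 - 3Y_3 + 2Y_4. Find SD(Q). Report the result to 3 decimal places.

var(Y_1) = 0.25, var(Y_2) = 2.25, var(Y_3) = 29.16, var(Y_4) = 6.25
By independence, var(Q) = (1)²var(Y_1) + (4)²var(Y_2) + (-3)²var(Y_3) + (2)²var(Y_4)
= (1)²·0.25 + (4)²·2.25 + (-3)²·29.16 + (2)²·6.25 = 323.69
SD(Q) = √323.69 ≈ 17.991

17.991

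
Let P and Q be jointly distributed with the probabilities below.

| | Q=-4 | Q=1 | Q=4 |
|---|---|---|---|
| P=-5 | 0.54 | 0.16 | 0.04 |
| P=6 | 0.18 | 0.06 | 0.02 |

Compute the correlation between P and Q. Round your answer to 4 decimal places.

E[P] = -2.14,  E[Q] = -2.42
E[PQ] = 5.72
Cov(P,Q) = E[PQ] − E[P]E[Q] = 5.72 − (-2.14)(-2.42) = 0.5412
Var(P) = 23.2804,  Var(Q) = 6.8436
ρ = 0.5412 / √(23.2804·6.8436) ≈ 0.0429

0.0429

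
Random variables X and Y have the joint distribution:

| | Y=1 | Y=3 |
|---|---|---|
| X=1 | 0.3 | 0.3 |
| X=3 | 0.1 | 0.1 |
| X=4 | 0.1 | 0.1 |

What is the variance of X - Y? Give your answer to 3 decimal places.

E[X] = 2,  E[Y] = 2,  E[XY] = 4
var(X) = 5.6 − (2)² = 1.6;  var(Y) = 5 − (2)² = 1
Cov(X,Y) = 4 − (2)(2) = 0
var(X - Y) = (1)²·1.6 + (-1)²·1 + 2·(1)·(-1)·0 = 2.6

2.600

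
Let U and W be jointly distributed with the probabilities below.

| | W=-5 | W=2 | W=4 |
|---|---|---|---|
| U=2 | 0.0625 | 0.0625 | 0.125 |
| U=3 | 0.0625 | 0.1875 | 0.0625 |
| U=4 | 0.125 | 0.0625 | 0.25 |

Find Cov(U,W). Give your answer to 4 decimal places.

E[U] = 3.1875,  E[W] = 1.125
E[UW] = 3.5625
Cov(U,W) = E[UW] − E[U]E[W] = 3.5625 − (3.1875)(1.125) = -0.0234375

-0.0234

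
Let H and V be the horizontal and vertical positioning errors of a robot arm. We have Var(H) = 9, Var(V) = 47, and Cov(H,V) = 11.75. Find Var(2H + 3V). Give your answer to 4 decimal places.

Var(2H + 3V) = (2)²·Var(H) + (3)²·Var(V) + 2·(2)·(3)·Cov(H,V)
= 4·9 + 9·47 + 12·11.75 = 600

600.0000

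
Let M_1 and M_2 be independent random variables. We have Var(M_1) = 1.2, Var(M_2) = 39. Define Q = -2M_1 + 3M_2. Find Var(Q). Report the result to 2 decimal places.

By independence, Var(Q) = (-2)²Var(M_1) + (3)²Var(M_2)
= (-2)²·1.2 + (3)²·39 = 355.8

355.80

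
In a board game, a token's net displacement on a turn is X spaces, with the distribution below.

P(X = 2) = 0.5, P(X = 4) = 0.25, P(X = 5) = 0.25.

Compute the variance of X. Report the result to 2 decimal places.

1.69

E[X] = (2)(0.5) + (4)(0.25) + (5)(0.25) = 3.25
E[X²] = (2)²(0.5) + (4)²(0.25) + (5)²(0.25) = 12.25
Var(X) = E[X²] − (E[X])² = 12.25 − (3.25)² = 1.6875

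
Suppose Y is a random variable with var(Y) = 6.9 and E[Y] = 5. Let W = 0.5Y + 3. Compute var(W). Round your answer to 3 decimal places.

1.725

var(0.5Y + 3) = (0.5)²·var(Y) = 0.25·6.9 = 1.725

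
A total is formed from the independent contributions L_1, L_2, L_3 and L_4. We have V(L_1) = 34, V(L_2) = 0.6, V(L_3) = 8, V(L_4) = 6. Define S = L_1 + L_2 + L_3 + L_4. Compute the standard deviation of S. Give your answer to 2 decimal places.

6.97

By independence, V(S) = (1)²V(L_1) + (1)²V(L_2) + (1)²V(L_3) + (1)²V(L_4)
= (1)²·34 + (1)²·0.6 + (1)²·8 + (1)²·6 = 48.6
σ(S) = √48.6 ≈ 6.97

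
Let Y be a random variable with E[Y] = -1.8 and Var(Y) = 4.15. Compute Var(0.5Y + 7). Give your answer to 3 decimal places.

1.038

Var(0.5Y + 7) = (0.5)²·Var(Y) = 0.25·4.15 = 1.0375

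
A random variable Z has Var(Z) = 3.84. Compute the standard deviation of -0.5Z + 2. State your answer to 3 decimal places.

Var(-0.5Z + 2) = (-0.5)²·3.84 = 0.96
sd(-0.5Z + 2) = √0.96 ≈ 0.980

0.980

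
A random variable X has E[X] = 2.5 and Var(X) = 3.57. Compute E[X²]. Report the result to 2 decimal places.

E[X²] = Var(X) + (E[X])² = 3.57 + (2.5)² = 9.82

9.82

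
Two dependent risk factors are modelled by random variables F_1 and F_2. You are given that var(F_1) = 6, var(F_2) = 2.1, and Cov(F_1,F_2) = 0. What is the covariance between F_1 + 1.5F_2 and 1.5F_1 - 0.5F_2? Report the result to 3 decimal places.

Cov(F_1 + 1.5F_2, 1.5F_1 - 0.5F_2) = (1)(1.5)var(F_1) + (1.5)(-0.5)var(F_2) + [(1)(-0.5) + (1.5)(1.5)]Cov(F_1,F_2)
= 1.5·6 + -0.75·2.1 + 1.75·0 = 7.425

7.425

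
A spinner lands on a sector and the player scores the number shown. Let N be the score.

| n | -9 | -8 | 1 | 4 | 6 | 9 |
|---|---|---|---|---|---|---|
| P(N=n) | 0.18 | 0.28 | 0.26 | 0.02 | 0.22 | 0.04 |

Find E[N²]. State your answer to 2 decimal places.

44.24

E[N²] = (-9)²(0.18) + (-8)²(0.28) + (1)²(0.26) + (4)²(0.02) + (6)²(0.22) + (9)²(0.04) = 44.24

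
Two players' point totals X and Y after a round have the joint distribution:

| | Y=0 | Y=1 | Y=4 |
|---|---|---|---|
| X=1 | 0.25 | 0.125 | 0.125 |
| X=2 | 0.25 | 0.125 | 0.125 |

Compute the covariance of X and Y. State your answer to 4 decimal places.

E[X] = 1.5,  E[Y] = 1.25
E[XY] = 1.875
Cov(X,Y) = E[XY] − E[X]E[Y] = 1.875 − (1.5)(1.25) = 0

0.0000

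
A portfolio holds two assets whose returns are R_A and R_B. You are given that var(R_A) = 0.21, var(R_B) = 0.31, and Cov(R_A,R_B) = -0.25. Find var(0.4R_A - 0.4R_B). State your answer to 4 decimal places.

0.1632

var(0.4R_A - 0.4R_B) = (0.4)²·var(R_A) + (-0.4)²·var(R_B) + 2·(0.4)·(-0.4)·Cov(R_A,R_B)
= 0.16·0.21 + 0.16·0.31 + -0.32·-0.25 = 0.1632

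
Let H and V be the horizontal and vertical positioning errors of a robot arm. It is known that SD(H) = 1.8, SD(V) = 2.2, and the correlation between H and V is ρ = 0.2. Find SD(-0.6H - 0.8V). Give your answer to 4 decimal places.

Var(H) = (1.8)² = 3.24;  Var(V) = (2.2)² = 4.84
cov(H,V) = ρ·SD(H)·SD(V) = 0.2·1.8·2.2 = 0.792
Var(-0.6H - 0.8V) = (-0.6)²·Var(H) + (-0.8)²·Var(V) + 2·(-0.6)·(-0.8)·cov(H,V)
= 0.36·3.24 + 0.64·4.84 + 0.96·0.792 = 5.02432
SD(-0.6H - 0.8V) = √5.02432 ≈ 2.2415

2.2415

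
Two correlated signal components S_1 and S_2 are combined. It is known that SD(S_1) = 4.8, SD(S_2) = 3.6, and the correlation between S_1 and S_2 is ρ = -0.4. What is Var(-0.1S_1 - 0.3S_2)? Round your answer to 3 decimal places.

0.982

Var(S_1) = (4.8)² = 23.04;  Var(S_2) = (3.6)² = 12.96
Cov(S_1,S_2) = ρ·SD(S_1)·SD(S_2) = -0.4·4.8·3.6 = -6.912
Var(-0.1S_1 - 0.3S_2) = (-0.1)²·Var(S_1) + (-0.3)²·Var(S_2) + 2·(-0.1)·(-0.3)·Cov(S_1,S_2)
= 0.01·23.04 + 0.09·12.96 + 0.06·-6.912 = 0.98208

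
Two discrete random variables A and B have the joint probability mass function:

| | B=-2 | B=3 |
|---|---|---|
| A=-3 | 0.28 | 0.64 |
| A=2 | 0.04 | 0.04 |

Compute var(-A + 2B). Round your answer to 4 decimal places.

25.0400

E[A] = -2.6,  E[B] = 1.4,  E[AB] = -4
var(A) = 8.6 − (-2.6)² = 1.84;  var(B) = 7.4 − (1.4)² = 5.44
Cov(A,B) = -4 − (-2.6)(1.4) = -0.36
var(-A + 2B) = (-1)²·1.84 + (2)²·5.44 + 2·(-1)·(2)·-0.36 = 25.04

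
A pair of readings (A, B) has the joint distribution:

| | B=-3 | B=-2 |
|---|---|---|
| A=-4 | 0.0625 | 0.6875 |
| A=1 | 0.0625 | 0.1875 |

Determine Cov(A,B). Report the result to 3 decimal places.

E[A] = -2.75,  E[B] = -2.125
E[AB] = 5.6875
Cov(A,B) = E[AB] − E[A]E[B] = 5.6875 − (-2.75)(-2.125) = -0.15625

-0.156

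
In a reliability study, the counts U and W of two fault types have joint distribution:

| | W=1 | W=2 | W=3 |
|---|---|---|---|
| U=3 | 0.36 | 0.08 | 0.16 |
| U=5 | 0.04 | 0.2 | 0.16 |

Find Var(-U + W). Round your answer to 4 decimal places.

1.0656

E[U] = 3.8,  E[W] = 1.92,  E[UW] = 7.6
Var(U) = 15.4 − (3.8)² = 0.96;  Var(W) = 4.4 − (1.92)² = 0.7136
Cov(U,W) = 7.6 − (3.8)(1.92) = 0.304
Var(-U + W) = (-1)²·0.96 + (1)²·0.7136 + 2·(-1)·(1)·0.304 = 1.0656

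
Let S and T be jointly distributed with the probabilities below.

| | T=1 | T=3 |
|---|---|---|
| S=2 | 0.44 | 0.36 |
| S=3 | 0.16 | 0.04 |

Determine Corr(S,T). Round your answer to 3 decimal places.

E[S] = 2.2,  E[T] = 1.8
E[ST] = 3.88
Cov(S,T) = E[ST] − E[S]E[T] = 3.88 − (2.2)(1.8) = -0.08
V(S) = 0.16,  V(T) = 0.96
ρ = -0.08 / √(0.16·0.96) ≈ -0.204

-0.204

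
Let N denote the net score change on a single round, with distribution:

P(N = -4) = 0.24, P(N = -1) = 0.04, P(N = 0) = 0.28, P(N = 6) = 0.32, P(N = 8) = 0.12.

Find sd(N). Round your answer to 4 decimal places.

4.4210

E[N] = (-4)(0.24) + (-1)(0.04) + (0)(0.28) + (6)(0.32) + (8)(0.12) = 1.88
E[N²] = (-4)²(0.24) + (-1)²(0.04) + (0)²(0.28) + (6)²(0.32) + (8)²(0.12) = 23.08
var(N) = E[N²] − (E[N])² = 23.08 − (1.88)² = 19.5456
sd(N) = √19.5456 ≈ 4.4210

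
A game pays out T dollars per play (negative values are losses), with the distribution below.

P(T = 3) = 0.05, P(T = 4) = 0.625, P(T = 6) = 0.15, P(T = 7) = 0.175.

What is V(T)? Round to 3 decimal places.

1.624

E[T] = (3)(0.05) + (4)(0.625) + (6)(0.15) + (7)(0.175) = 4.775
E[T²] = (3)²(0.05) + (4)²(0.625) + (6)²(0.15) + (7)²(0.175) = 24.425
V(T) = E[T²] − (E[T])² = 24.425 − (4.775)² = 1.624375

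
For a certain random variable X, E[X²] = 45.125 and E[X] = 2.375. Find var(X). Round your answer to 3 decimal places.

var(X) = 45.125 − (2.375)² = 39.484375

39.484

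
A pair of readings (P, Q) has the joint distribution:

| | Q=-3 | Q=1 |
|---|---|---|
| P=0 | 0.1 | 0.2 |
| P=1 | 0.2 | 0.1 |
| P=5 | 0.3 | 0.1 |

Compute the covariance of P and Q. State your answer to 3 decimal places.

E[P] = 2.3,  E[Q] = -1.4
E[PQ] = -4.5
cov(P,Q) = E[PQ] − E[P]E[Q] = -4.5 − (2.3)(-1.4) = -1.28

-1.280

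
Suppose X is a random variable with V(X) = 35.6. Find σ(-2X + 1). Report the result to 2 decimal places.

V(-2X + 1) = (-2)²·35.6 = 142.4
σ(-2X + 1) = √142.4 ≈ 11.93

11.93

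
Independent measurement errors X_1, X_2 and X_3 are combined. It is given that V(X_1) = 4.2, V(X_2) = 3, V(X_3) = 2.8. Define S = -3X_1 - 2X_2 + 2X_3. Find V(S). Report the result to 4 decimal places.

61.0000

By independence, V(S) = (-3)²V(X_1) + (-2)²V(X_2) + (2)²V(X_3)
= (-3)²·4.2 + (-2)²·3 + (2)²·2.8 = 61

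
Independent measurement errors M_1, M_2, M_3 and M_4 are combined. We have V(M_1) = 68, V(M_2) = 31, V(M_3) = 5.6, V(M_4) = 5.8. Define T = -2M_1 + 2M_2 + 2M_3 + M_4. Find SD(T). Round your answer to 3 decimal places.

By independence, V(T) = (-2)²V(M_1) + (2)²V(M_2) + (2)²V(M_3) + (1)²V(M_4)
= (-2)²·68 + (2)²·31 + (2)²·5.6 + (1)²·5.8 = 424.2
SD(T) = √424.2 ≈ 20.596

20.596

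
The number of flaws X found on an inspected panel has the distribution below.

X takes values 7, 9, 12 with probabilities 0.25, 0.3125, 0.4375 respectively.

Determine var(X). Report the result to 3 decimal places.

E[X] = (7)(0.25) + (9)(0.3125) + (12)(0.4375) = 9.8125
E[X²] = (7)²(0.25) + (9)²(0.3125) + (12)²(0.4375) = 100.5625
var(X) = E[X²] − (E[X])² = 100.5625 − (9.8125)² = 4.27734375

4.277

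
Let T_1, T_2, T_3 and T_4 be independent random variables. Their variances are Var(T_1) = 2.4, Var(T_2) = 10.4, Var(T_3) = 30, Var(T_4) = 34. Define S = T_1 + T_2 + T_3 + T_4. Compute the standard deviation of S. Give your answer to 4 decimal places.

By independence, Var(S) = (1)²Var(T_1) + (1)²Var(T_2) + (1)²Var(T_3) + (1)²Var(T_4)
= (1)²·2.4 + (1)²·10.4 + (1)²·30 + (1)²·34 = 76.8
SD(S) = √76.8 ≈ 8.7636

8.7636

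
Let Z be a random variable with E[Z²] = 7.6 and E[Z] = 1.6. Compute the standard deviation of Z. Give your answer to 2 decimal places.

2.24

Var(Z) = 7.6 − (1.6)² = 5.04
sd(Z) = √5.04 ≈ 2.24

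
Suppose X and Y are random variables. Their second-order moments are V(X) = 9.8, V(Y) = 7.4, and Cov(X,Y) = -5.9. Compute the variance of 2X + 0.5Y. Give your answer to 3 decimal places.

29.250

V(2X + 0.5Y) = (2)²·V(X) + (0.5)²·V(Y) + 2·(2)·(0.5)·Cov(X,Y)
= 4·9.8 + 0.25·7.4 + 2·-5.9 = 29.25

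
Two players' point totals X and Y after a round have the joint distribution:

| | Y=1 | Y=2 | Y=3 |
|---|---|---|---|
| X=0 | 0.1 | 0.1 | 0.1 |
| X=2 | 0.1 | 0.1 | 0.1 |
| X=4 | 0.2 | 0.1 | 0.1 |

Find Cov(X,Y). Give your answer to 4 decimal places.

-0.1800

E[X] = 2.2,  E[Y] = 1.9
E[XY] = 4
Cov(X,Y) = E[XY] − E[X]E[Y] = 4 − (2.2)(1.9) = -0.18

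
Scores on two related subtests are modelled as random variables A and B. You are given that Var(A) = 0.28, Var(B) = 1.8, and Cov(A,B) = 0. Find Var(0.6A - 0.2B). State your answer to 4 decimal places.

0.1728

Var(0.6A - 0.2B) = (0.6)²·Var(A) + (-0.2)²·Var(B) + 2·(0.6)·(-0.2)·Cov(A,B)
= 0.36·0.28 + 0.04·1.8 + -0.24·0 = 0.1728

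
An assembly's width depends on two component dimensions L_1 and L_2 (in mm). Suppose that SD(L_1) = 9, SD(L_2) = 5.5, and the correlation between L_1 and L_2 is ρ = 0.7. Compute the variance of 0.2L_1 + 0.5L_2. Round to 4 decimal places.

17.7325

V(L_1) = (9)² = 81;  V(L_2) = (5.5)² = 30.25
Cov(L_1,L_2) = ρ·SD(L_1)·SD(L_2) = 0.7·9·5.5 = 34.65
V(0.2L_1 + 0.5L_2) = (0.2)²·V(L_1) + (0.5)²·V(L_2) + 2·(0.2)·(0.5)·Cov(L_1,L_2)
= 0.04·81 + 0.25·30.25 + 0.2·34.65 = 17.7325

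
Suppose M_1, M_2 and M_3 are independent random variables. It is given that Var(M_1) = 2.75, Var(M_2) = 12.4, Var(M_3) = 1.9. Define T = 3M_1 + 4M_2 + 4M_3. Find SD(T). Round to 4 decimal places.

By independence, Var(T) = (3)²Var(M_1) + (4)²Var(M_2) + (4)²Var(M_3)
= (3)²·2.75 + (4)²·12.4 + (4)²·1.9 = 253.55
SD(T) = √253.55 ≈ 15.9233

15.9233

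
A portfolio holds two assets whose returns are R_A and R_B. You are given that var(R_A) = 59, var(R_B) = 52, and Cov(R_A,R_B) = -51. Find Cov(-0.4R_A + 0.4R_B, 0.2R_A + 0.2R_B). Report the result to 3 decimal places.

-0.560

Cov(-0.4R_A + 0.4R_B, 0.2R_A + 0.2R_B) = (-0.4)(0.2)var(R_A) + (0.4)(0.2)var(R_B) + [(-0.4)(0.2) + (0.4)(0.2)]Cov(R_A,R_B)
= -0.08·59 + 0.08·52 + 0·-51 = -0.56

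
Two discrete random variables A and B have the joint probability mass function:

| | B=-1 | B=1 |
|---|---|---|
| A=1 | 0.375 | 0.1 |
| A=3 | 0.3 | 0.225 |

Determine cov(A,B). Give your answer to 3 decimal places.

E[A] = 2.05,  E[B] = -0.35
E[AB] = -0.5
cov(A,B) = E[AB] − E[A]E[B] = -0.5 − (2.05)(-0.35) = 0.2175

0.218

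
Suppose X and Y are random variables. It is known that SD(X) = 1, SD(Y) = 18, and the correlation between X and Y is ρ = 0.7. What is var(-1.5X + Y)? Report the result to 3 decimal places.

var(X) = (1)² = 1;  var(Y) = (18)² = 324
Cov(X,Y) = ρ·SD(X)·SD(Y) = 0.7·1·18 = 12.6
var(-1.5X + Y) = (-1.5)²·var(X) + (1)²·var(Y) + 2·(-1.5)·(1)·Cov(X,Y)
= 2.25·1 + 1·324 + -3·12.6 = 288.45

288.450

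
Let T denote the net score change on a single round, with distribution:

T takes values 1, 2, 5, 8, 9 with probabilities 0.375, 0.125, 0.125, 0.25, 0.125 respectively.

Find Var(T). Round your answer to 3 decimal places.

10.984

E[T] = (1)(0.375) + (2)(0.125) + (5)(0.125) + (8)(0.25) + (9)(0.125) = 4.375
E[T²] = (1)²(0.375) + (2)²(0.125) + (5)²(0.125) + (8)²(0.25) + (9)²(0.125) = 30.125
Var(T) = E[T²] − (E[T])² = 30.125 − (4.375)² = 10.984375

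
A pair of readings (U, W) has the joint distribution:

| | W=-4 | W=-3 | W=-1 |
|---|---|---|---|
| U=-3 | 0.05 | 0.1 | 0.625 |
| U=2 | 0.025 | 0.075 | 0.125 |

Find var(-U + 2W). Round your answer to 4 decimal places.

E[U] = -1.875,  E[W] = -1.575,  E[UW] = 2.475
var(U) = 7.875 − (-1.875)² = 4.359375;  var(W) = 3.525 − (-1.575)² = 1.044375
Cov(U,W) = 2.475 − (-1.875)(-1.575) = -0.478125
var(-U + 2W) = (-1)²·4.359375 + (2)²·1.044375 + 2·(-1)·(2)·-0.478125 = 10.449375

10.4494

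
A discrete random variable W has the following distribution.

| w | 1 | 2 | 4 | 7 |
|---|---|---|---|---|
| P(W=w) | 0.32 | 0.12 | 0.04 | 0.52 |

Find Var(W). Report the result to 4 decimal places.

7.9104

E[W] = (1)(0.32) + (2)(0.12) + (4)(0.04) + (7)(0.52) = 4.36
E[W²] = (1)²(0.32) + (2)²(0.12) + (4)²(0.04) + (7)²(0.52) = 26.92
Var(W) = E[W²] − (E[W])² = 26.92 − (4.36)² = 7.9104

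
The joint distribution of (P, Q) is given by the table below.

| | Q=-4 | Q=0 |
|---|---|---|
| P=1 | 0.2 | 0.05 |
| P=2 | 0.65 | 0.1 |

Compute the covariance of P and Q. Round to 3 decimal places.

E[P] = 1.75,  E[Q] = -3.4
E[PQ] = -6
cov(P,Q) = E[PQ] − E[P]E[Q] = -6 − (1.75)(-3.4) = -0.05

-0.050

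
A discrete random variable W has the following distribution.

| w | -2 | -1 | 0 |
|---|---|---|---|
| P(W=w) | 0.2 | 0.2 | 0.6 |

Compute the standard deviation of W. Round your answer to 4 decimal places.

0.8000

E[W] = (-2)(0.2) + (-1)(0.2) + (0)(0.6) = -0.6
E[W²] = (-2)²(0.2) + (-1)²(0.2) + (0)²(0.6) = 1
Var(W) = E[W²] − (E[W])² = 1 − (-0.6)² = 0.64
sd(W) = √0.64 ≈ 0.8000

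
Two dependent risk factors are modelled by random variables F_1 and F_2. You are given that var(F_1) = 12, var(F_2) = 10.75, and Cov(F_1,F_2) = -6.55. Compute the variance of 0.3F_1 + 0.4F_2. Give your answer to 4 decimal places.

var(0.3F_1 + 0.4F_2) = (0.3)²·var(F_1) + (0.4)²·var(F_2) + 2·(0.3)·(0.4)·Cov(F_1,F_2)
= 0.09·12 + 0.16·10.75 + 0.24·-6.55 = 1.228

1.2280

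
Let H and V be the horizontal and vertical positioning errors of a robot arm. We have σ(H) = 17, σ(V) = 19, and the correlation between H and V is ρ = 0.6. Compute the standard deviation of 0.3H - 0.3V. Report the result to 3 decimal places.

Var(H) = (17)² = 289;  Var(V) = (19)² = 361
Cov(H,V) = ρ·σ(H)·σ(V) = 0.6·17·19 = 193.8
Var(0.3H - 0.3V) = (0.3)²·Var(H) + (-0.3)²·Var(V) + 2·(0.3)·(-0.3)·Cov(H,V)
= 0.09·289 + 0.09·361 + -0.18·193.8 = 23.616
σ(0.3H - 0.3V) = √23.616 ≈ 4.860

4.860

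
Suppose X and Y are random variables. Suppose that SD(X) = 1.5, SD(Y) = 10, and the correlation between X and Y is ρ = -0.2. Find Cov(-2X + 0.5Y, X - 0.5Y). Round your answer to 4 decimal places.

Var(X) = (1.5)² = 2.25;  Var(Y) = (10)² = 100
Cov(X,Y) = ρ·SD(X)·SD(Y) = -0.2·1.5·10 = -3
Cov(-2X + 0.5Y, X - 0.5Y) = (-2)(1)Var(X) + (0.5)(-0.5)Var(Y) + [(-2)(-0.5) + (0.5)(1)]Cov(X,Y)
= -2·2.25 + -0.25·100 + 1.5·-3 = -34

-34.0000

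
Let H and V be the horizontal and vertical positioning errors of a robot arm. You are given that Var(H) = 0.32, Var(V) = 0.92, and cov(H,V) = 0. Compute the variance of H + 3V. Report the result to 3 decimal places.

8.600

Var(H + 3V) = (1)²·Var(H) + (3)²·Var(V) + 2·(1)·(3)·cov(H,V)
= 1·0.32 + 9·0.92 + 6·0 = 8.6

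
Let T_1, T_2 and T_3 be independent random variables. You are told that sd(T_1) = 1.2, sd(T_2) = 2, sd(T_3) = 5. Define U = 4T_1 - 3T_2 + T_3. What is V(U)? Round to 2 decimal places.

84.04

V(T_1) = 1.44, V(T_2) = 4, V(T_3) = 25
By independence, V(U) = (4)²V(T_1) + (-3)²V(T_2) + (1)²V(T_3)
= (4)²·1.44 + (-3)²·4 + (1)²·25 = 84.04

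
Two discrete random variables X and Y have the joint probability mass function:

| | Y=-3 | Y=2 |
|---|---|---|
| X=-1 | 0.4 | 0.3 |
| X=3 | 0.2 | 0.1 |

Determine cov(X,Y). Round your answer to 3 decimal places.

-0.400

E[X] = 0.2,  E[Y] = -1
E[XY] = -0.6
cov(X,Y) = E[XY] − E[X]E[Y] = -0.6 − (0.2)(-1) = -0.4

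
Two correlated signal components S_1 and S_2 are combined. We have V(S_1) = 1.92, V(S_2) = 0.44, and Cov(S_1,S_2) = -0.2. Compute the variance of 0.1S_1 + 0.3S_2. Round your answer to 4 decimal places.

V(0.1S_1 + 0.3S_2) = (0.1)²·V(S_1) + (0.3)²·V(S_2) + 2·(0.1)·(0.3)·Cov(S_1,S_2)
= 0.01·1.92 + 0.09·0.44 + 0.06·-0.2 = 0.0468

0.0468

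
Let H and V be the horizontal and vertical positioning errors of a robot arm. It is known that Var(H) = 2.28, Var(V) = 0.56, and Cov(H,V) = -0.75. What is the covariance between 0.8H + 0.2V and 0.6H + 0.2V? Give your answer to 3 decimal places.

Cov(0.8H + 0.2V, 0.6H + 0.2V) = (0.8)(0.6)Var(H) + (0.2)(0.2)Var(V) + [(0.8)(0.2) + (0.2)(0.6)]Cov(H,V)
= 0.48·2.28 + 0.04·0.56 + 0.28·-0.75 = 0.9068

0.907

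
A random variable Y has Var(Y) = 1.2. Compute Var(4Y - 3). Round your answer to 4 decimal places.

Var(4Y - 3) = (4)²·Var(Y) = 16·1.2 = 19.2

19.2000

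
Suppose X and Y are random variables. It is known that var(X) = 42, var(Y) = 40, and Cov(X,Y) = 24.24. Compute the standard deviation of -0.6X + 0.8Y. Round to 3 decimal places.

var(-0.6X + 0.8Y) = (-0.6)²·var(X) + (0.8)²·var(Y) + 2·(-0.6)·(0.8)·Cov(X,Y)
= 0.36·42 + 0.64·40 + -0.96·24.24 = 17.4496
σ(-0.6X + 0.8Y) = √17.4496 ≈ 4.177

4.177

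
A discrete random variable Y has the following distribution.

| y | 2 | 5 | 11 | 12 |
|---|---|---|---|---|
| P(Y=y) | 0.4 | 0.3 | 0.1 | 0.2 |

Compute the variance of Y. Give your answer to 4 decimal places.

16.3600

E[Y] = (2)(0.4) + (5)(0.3) + (11)(0.1) + (12)(0.2) = 5.8
E[Y²] = (2)²(0.4) + (5)²(0.3) + (11)²(0.1) + (12)²(0.2) = 50
var(Y) = E[Y²] − (E[Y])² = 50 − (5.8)² = 16.36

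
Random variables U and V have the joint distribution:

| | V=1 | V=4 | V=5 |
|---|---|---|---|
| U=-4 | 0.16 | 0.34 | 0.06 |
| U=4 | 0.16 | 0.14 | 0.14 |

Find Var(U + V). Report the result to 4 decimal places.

E[U] = -0.48,  E[V] = 3.24,  E[UV] = -1.6
Var(U) = 16 − (-0.48)² = 15.7696;  Var(V) = 13 − (3.24)² = 2.5024
cov(U,V) = -1.6 − (-0.48)(3.24) = -0.0448
Var(U + V) = (1)²·15.7696 + (1)²·2.5024 + 2·(1)·(1)·-0.0448 = 18.1824

18.1824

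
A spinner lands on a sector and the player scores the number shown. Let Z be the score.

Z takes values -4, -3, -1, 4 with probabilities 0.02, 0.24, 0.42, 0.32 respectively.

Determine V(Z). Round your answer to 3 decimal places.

E[Z] = (-4)(0.02) + (-3)(0.24) + (-1)(0.42) + (4)(0.32) = 0.06
E[Z²] = (-4)²(0.02) + (-3)²(0.24) + (-1)²(0.42) + (4)²(0.32) = 8.02
V(Z) = E[Z²] − (E[Z])² = 8.02 − (0.06)² = 8.0164

8.016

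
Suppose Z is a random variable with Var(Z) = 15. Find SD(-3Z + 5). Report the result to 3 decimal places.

11.619

Var(-3Z + 5) = (-3)²·15 = 135
SD(-3Z + 5) = √135 ≈ 11.619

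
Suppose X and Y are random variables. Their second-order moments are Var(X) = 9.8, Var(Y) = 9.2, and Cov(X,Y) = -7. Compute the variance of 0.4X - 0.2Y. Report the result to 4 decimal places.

3.0560

Var(0.4X - 0.2Y) = (0.4)²·Var(X) + (-0.2)²·Var(Y) + 2·(0.4)·(-0.2)·Cov(X,Y)
= 0.16·9.8 + 0.04·9.2 + -0.16·-7 = 3.056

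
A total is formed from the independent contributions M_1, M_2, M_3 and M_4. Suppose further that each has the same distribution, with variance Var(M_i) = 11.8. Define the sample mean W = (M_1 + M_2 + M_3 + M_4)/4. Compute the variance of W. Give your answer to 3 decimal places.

2.950

By independence, Var(W) = (0.25)²Var(M_1) + (0.25)²Var(M_2) + (0.25)²Var(M_3) + (0.25)²Var(M_4)
= (0.25)²·11.8 + (0.25)²·11.8 + (0.25)²·11.8 + (0.25)²·11.8 = 2.95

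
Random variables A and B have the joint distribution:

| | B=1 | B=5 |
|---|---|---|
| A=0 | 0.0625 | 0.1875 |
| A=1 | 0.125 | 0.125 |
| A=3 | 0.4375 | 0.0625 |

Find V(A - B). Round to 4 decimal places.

8.1875

E[A] = 1.75,  E[B] = 2.5,  E[AB] = 3
V(A) = 4.75 − (1.75)² = 1.6875;  V(B) = 10 − (2.5)² = 3.75
cov(A,B) = 3 − (1.75)(2.5) = -1.375
V(A - B) = (1)²·1.6875 + (-1)²·3.75 + 2·(1)·(-1)·-1.375 = 8.1875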